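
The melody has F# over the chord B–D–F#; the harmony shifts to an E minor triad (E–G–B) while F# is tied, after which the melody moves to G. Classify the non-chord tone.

The harmony at that moment is E minor triad (E, G, B); F# is not a chord tone.
It is held over (the same pitch as the preceding F#) and left by step up to G.
Held over from the previous chord and resolving up by step — a retardation.

F# is a retardation.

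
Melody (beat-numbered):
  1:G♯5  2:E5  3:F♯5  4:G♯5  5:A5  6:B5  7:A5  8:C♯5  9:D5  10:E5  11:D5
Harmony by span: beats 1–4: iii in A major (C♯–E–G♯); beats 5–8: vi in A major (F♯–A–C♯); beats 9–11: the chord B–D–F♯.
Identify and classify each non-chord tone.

The harmony at that moment is C♯ minor triad (C♯, E, G♯); F♯5 is not a chord tone.
It is approached by step up from E5 and left by step up to G♯5.
Step in, step out in the same direction — a passing tone.
The harmony at that moment is F♯ minor triad (F♯, A, C♯); B5 is not a chord tone.
It is approached by step up from A5 and left by step down to A5.
Step away and step back to the same note — a neighbor tone (upper neighbor).
The harmony at that moment is B minor triad (B, D, F♯); E5 is not a chord tone.
It is approached by step up from D5 and left by step down to D5.
Step away and step back to the same note — a neighbor tone (upper neighbor).

F♯5 (beat 3) — passing tone; B5 (beat 6) — neighbor tone; E5 (beat 10) — neighbor tone.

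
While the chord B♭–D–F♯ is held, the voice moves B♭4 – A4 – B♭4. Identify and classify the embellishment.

The harmony at that moment is B♭ augmented triad (B♭, D, F♯); A4 is not a chord tone.
It is approached by step down from B♭4 and left by step up to B♭4.
Step away and step back to the same note — a neighbor tone (lower neighbor).

A4 is a neighbor tone.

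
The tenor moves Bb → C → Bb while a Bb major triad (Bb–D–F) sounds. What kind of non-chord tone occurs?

C is a neighbor tone.

The harmony at that moment is Bb major triad (Bb, D, F); C is not a chord tone.
It is approached by step up from Bb and left by step down to Bb.
Step away and step back to the same note — a neighbor tone (upper neighbor).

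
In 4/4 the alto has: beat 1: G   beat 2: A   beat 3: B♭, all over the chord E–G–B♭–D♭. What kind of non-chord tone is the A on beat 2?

The harmony at that moment is E diminished seventh chord (E, G, B♭, D♭); A is not a chord tone.
It is approached by step up from G and left by step up to B♭.
Step in, step out in the same direction — a passing tone.

Passing tone.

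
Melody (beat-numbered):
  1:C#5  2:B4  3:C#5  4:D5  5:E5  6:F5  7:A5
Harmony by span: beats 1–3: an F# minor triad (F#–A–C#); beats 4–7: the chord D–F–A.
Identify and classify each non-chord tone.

B4 (beat 2) — neighbor tone; E5 (beat 5) — passing tone.

The harmony at that moment is F# minor triad (F#, A, C#); B4 is not a chord tone.
It is approached by step down from C#5 and left by step up to C#5.
Step away and step back to the same note — a neighbor tone (lower neighbor).
The harmony at that moment is D minor triad (D, F, A); E5 is not a chord tone.
It is approached by step up from D5 and left by step up to F5.
Step in, step out in the same direction — a passing tone.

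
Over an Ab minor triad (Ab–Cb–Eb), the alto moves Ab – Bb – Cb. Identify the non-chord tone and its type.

Bb is a passing tone.

The harmony at that moment is Ab minor triad (Ab, Cb, Eb); Bb is not a chord tone.
It is approached by step up from Ab and left by step up to Cb.
Step in, step out in the same direction — a passing tone.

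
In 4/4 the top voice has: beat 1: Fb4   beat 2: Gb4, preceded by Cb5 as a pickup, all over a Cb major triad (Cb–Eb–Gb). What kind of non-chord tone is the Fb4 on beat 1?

Appoggiatura.

The harmony at that moment is Cb major triad (Cb, Eb, Gb); Fb4 is not a chord tone.
It is approached by leap down from Cb5 and left by step up to Gb4.
Leap in, step out, metrically accented — an appoggiatura.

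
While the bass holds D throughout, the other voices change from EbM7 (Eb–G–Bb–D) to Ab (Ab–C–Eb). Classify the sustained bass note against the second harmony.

The harmony at that moment is Ab major triad (Ab, C, Eb); D is not a chord tone.
It is held over (the same pitch as the preceding D) and then sustained as the same pitch into the next harmony.
Sustained through a change of harmony — a pedal tone.

Pedal tone (pedal point).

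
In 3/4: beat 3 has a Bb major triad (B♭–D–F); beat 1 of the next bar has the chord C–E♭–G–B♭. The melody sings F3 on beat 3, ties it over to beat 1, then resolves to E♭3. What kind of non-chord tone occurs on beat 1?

The harmony at that moment is C minor seventh chord (C, E♭, G, B♭); F3 is not a chord tone.
It is held over (the same pitch as the preceding F3) and left by step down to E♭3.
Held over from the previous chord and resolving down by step — a suspension.

Suspension.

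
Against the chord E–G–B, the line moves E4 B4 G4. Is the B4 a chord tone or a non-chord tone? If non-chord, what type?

E minor triad contains E, G, B; B is the fifth, so it is a chord tone.

Chord tone (the fifth of E minor triad).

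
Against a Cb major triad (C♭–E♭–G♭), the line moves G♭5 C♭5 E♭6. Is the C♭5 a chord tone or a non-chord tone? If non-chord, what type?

Cb major triad contains C♭, E♭, G♭; C♭ is the root, so it is a chord tone.

Chord tone (the root of Cb major triad).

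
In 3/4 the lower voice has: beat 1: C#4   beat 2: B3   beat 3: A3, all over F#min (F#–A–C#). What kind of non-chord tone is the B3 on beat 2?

Passing tone.

The harmony at that moment is F# minor triad (F#, A, C#); B3 is not a chord tone.
It is approached by step down from C#4 and left by step down to A3.
Step in, step out in the same direction — a passing tone.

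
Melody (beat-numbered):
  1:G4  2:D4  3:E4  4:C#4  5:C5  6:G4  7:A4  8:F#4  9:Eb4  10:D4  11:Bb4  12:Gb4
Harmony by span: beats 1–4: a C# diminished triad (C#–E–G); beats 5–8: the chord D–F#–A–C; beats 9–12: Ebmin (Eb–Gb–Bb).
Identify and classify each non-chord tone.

The harmony at that moment is C# diminished triad (C#, E, G); D4 is not a chord tone.
It is approached by leap down from G4 and left by step up to E4.
Leap in, step out — an appoggiatura.
The harmony at that moment is D dominant seventh chord (D, F#, A, C); G4 is not a chord tone.
It is approached by leap down from C5 and left by step up to A4.
Leap in, step out — an appoggiatura.
The harmony at that moment is Eb minor triad (Eb, Gb, Bb); D4 is not a chord tone.
It is approached by step down from Eb4 and left by leap up to Bb4.
Step in, leap out — an escape tone.

D4 (beat 2) — appoggiatura; G4 (beat 6) — appoggiatura; D4 (beat 10) — escape tone.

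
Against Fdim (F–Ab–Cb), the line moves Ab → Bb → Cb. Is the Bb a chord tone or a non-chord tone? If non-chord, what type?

The harmony at that moment is F diminished triad (F, Ab, Cb); Bb is not a chord tone.
It is approached by step up from Ab and left by step up to Cb.
Step in, step out in the same direction — a passing tone.

Non-chord tone — a passing tone.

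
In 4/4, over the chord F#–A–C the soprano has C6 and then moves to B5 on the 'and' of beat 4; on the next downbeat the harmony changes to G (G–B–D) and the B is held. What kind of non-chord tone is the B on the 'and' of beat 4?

Anticipation.

The harmony at that moment is F# diminished triad (F#, A, C); B5 is not a chord tone.
It is approached by step down from C6 and then sustained as the same pitch into the next harmony.
Arriving early and becoming a chord tone when the harmony changes — an anticipation.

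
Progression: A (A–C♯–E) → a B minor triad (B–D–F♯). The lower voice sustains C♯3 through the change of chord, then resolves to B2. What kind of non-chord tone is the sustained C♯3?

The harmony at that moment is B minor triad (B, D, F♯); C♯3 is not a chord tone.
It is held over (the same pitch as the preceding C♯3) and left by step down to B2.
Held over from the previous chord and resolving down by step — a suspension.

C♯3 is a suspension.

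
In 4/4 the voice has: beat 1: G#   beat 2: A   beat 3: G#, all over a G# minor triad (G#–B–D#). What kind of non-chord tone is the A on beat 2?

Upper neighbor tone.

The harmony at that moment is G# minor triad (G#, B, D#); A is not a chord tone.
It is approached by step up from G# and left by step down to G#.
Step away and step back to the same note — a neighbor tone (upper neighbor).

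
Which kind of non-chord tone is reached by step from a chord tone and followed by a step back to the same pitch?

Approach: by step. Departure: by step in the opposite direction, back to the starting pitch.
Stepwise on both sides but reversing to return to the same chord tone — a neighbor tone. (Had it continued onward in the same direction it would be a passing tone instead.)

Neighbor tone.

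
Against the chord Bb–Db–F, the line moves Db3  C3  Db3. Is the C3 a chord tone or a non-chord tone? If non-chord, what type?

The harmony at that moment is Bb minor triad (Bb, Db, F); C3 is not a chord tone.
It is approached by step down from Db3 and left by step up to Db3.
Step away and step back to the same note — a neighbor tone (lower neighbor).

Non-chord tone — a neighbor tone.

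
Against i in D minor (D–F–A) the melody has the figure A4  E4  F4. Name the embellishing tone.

E4 is an appoggiatura.

The harmony at that moment is D minor triad (D, F, A); E4 is not a chord tone.
It is approached by leap down from A4 and left by step up to F4.
Leap in, step out — an appoggiatura.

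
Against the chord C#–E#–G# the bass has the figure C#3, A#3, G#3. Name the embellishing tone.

A#3 is an appoggiatura.

The harmony at that moment is C# major triad (C#, E#, G#); A#3 is not a chord tone.
It is approached by leap up from C#3 and left by step down to G#3.
Leap in, step out — an appoggiatura.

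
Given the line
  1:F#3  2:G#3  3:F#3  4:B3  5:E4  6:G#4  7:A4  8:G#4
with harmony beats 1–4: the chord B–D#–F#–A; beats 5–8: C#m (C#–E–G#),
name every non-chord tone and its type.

G#3 (beat 2) — neighbor tone; A4 (beat 7) — neighbor tone.

The harmony at that moment is B dominant seventh chord (B, D#, F#, A); G#3 is not a chord tone.
It is approached by step up from F#3 and left by step down to F#3.
Step away and step back to the same note — a neighbor tone (upper neighbor).
The harmony at that moment is C# minor triad (C#, E, G#); A4 is not a chord tone.
It is approached by step up from G#4 and left by step down to G#4.
Step away and step back to the same note — a neighbor tone (upper neighbor).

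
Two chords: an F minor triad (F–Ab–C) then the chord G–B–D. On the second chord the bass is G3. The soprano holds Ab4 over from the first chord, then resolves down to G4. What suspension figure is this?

At the second chord the bass is G3. The suspended Ab4 lies a ninth above the bass; after resolving down by step to G4, the interval above the bass becomes an octave.
Suspension figures are named by those two intervals: 9–8.

9–8 suspension.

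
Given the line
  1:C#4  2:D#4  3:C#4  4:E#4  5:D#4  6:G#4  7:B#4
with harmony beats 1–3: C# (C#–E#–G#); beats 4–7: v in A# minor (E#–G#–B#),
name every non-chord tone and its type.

D#4 (beat 2) — neighbor tone; D#4 (beat 5) — escape tone.

The harmony at that moment is C# major triad (C#, E#, G#); D#4 is not a chord tone.
It is approached by step up from C#4 and left by step down to C#4.
Step away and step back to the same note — a neighbor tone (upper neighbor).
The harmony at that moment is E# minor triad (E#, G#, B#); D#4 is not a chord tone.
It is approached by step down from E#4 and left by leap up to G#4.
Step in, leap out — an escape tone.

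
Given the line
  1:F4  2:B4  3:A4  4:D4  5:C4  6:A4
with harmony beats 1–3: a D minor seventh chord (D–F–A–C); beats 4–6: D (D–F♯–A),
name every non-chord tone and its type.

The harmony at that moment is D minor seventh chord (D, F, A, C); B4 is not a chord tone.
It is approached by leap up from F4 and left by step down to A4.
Leap in, step out — an appoggiatura.
The harmony at that moment is D major triad (D, F♯, A); C4 is not a chord tone.
It is approached by step down from D4 and left by leap up to A4.
Step in, leap out — an escape tone.

B4 (beat 2) — appoggiatura; C4 (beat 5) — escape tone.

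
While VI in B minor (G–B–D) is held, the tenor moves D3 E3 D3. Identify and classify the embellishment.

The harmony at that moment is G major triad (G, B, D); E3 is not a chord tone.
It is approached by step up from D3 and left by step down to D3.
Step away and step back to the same note — a neighbor tone (upper neighbor).

E3 is a neighbor tone.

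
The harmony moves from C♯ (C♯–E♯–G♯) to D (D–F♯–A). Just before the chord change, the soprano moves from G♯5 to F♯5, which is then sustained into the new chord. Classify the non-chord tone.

The harmony at that moment is C♯ major triad (C♯, E♯, G♯); F♯5 is not a chord tone.
It is approached by step down from G♯5 and then sustained as the same pitch into the next harmony.
Arriving early and becoming a chord tone when the harmony changes — an anticipation.

F♯5 is an anticipation.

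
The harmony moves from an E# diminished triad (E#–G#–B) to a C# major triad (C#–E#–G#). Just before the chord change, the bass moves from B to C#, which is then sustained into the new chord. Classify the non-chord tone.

The harmony at that moment is E# diminished triad (E#, G#, B); C# is not a chord tone.
It is approached by step up from B and then sustained as the same pitch into the next harmony.
Arriving early and becoming a chord tone when the harmony changes — an anticipation.

C# is an anticipation.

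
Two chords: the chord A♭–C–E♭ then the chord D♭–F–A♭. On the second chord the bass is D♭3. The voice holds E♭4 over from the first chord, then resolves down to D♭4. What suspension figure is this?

At the second chord the bass is D♭3. The suspended E♭4 lies a ninth above the bass; after resolving down by step to D♭4, the interval above the bass becomes an octave.
Suspension figures are named by those two intervals: 9–8.

9–8 suspension.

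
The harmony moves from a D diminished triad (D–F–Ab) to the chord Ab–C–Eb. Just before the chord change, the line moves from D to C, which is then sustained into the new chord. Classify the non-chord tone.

C is an anticipation.

The harmony at that moment is D diminished triad (D, F, Ab); C is not a chord tone.
It is approached by step down from D and then sustained as the same pitch into the next harmony.
Arriving early and becoming a chord tone when the harmony changes — an anticipation.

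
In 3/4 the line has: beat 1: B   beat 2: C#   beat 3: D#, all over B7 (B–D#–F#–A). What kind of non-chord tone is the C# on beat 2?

Passing tone.

The harmony at that moment is B dominant seventh chord (B, D#, F#, A); C# is not a chord tone.
It is approached by step up from B and left by step up to D#.
Step in, step out in the same direction — a passing tone.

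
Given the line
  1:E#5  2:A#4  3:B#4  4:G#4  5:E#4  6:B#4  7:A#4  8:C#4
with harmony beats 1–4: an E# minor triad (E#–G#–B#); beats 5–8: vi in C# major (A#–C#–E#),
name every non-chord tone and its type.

A#4 (beat 2) — appoggiatura; B#4 (beat 6) — appoggiatura.

The harmony at that moment is E# minor triad (E#, G#, B#); A#4 is not a chord tone.
It is approached by leap down from E#5 and left by step up to B#4.
Leap in, step out — an appoggiatura.
The harmony at that moment is A# minor triad (A#, C#, E#); B#4 is not a chord tone.
It is approached by leap up from E#4 and left by step down to A#4.
Leap in, step out — an appoggiatura.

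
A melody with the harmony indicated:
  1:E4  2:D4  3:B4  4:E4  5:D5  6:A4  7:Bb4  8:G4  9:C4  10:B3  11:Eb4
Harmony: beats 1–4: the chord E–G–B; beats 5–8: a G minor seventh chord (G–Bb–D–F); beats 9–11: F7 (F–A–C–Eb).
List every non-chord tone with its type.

The harmony at that moment is E minor triad (E, G, B); D4 is not a chord tone.
It is approached by step down from E4 and left by leap up to B4.
Step in, leap out — an escape tone.
The harmony at that moment is G minor seventh chord (G, Bb, D, F); A4 is not a chord tone.
It is approached by leap down from D5 and left by step up to Bb4.
Leap in, step out — an appoggiatura.
The harmony at that moment is F dominant seventh chord (F, A, C, Eb); B3 is not a chord tone.
It is approached by step down from C4 and left by leap up to Eb4.
Step in, leap out — an escape tone.

D4 (beat 2) — escape tone; A4 (beat 6) — appoggiatura; B3 (beat 10) — escape tone.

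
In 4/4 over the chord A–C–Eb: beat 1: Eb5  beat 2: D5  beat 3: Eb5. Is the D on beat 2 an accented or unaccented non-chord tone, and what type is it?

The harmony at that moment is A diminished triad (A, C, Eb); D5 is not a chord tone.
It is approached by step down from Eb5 and left by step up to Eb5.
Step away and step back to the same note — a neighbor tone (lower neighbor).
It falls on a weak beat, so it is unaccented.

Unaccented neighbor tone.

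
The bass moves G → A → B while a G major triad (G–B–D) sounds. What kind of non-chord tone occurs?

The harmony at that moment is G major triad (G, B, D); A is not a chord tone.
It is approached by step up from G and left by step up to B.
Step in, step out in the same direction — a passing tone.

A is a passing tone.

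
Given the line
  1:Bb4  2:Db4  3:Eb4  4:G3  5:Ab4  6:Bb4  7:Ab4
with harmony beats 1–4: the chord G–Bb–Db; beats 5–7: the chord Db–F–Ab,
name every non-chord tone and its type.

The harmony at that moment is G diminished triad (G, Bb, Db); Eb4 is not a chord tone.
It is approached by step up from Db4 and left by leap down to G3.
Step in, leap out — an escape tone.
The harmony at that moment is Db major triad (Db, F, Ab); Bb4 is not a chord tone.
It is approached by step up from Ab4 and left by step down to Ab4.
Step away and step back to the same note — a neighbor tone (upper neighbor).

Eb4 (beat 3) — escape tone; Bb4 (beat 6) — neighbor tone.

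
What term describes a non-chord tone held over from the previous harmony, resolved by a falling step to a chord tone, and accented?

Suspension.

Approach: by preparation — the pitch is first a chord tone, then held (tied or repeated) while the harmony changes under it. Departure: down by step. Metric position: strong.
A prepared dissonance that resolves downward by step — a suspension. (The same figure resolving upward would be a retardation.)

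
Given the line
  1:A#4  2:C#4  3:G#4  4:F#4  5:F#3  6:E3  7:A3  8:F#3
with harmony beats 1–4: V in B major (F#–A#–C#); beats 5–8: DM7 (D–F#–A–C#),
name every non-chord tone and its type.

G#4 (beat 3) — appoggiatura; E3 (beat 6) — escape tone.

The harmony at that moment is F# major triad (F#, A#, C#); G#4 is not a chord tone.
It is approached by leap up from C#4 and left by step down to F#4.
Leap in, step out — an appoggiatura.
The harmony at that moment is D major seventh chord (D, F#, A, C#); E3 is not a chord tone.
It is approached by step down from F#3 and left by leap up to A3.
Step in, leap out — an escape tone.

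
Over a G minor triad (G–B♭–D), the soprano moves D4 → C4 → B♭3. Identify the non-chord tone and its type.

The harmony at that moment is G minor triad (G, B♭, D); C4 is not a chord tone.
It is approached by step down from D4 and left by step down to B♭3.
Step in, step out in the same direction — a passing tone.

C4 is a passing tone.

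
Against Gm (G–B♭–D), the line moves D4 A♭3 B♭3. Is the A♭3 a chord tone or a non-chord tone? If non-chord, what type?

The harmony at that moment is G minor triad (G, B♭, D); A♭3 is not a chord tone.
It is approached by leap down from D4 and left by step up to B♭3.
Leap in, step out — an appoggiatura.

Non-chord tone — an appoggiatura.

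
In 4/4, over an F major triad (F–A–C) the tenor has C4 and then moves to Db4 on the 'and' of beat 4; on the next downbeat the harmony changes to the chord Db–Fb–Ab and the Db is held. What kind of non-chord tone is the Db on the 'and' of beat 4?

The harmony at that moment is F major triad (F, A, C); Db4 is not a chord tone.
It is approached by step up from C4 and then sustained as the same pitch into the next harmony.
Arriving early and becoming a chord tone when the harmony changes — an anticipation.

Anticipation.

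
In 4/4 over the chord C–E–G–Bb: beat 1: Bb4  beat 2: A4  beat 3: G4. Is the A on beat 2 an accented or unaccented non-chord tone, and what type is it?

The harmony at that moment is C dominant seventh chord (C, E, G, Bb); A4 is not a chord tone.
It is approached by step down from Bb4 and left by step down to G4.
Step in, step out in the same direction — a passing tone.
It falls on a weak beat, so it is unaccented.

Unaccented passing tone.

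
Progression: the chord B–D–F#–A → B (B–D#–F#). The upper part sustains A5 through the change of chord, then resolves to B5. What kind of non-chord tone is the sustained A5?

The harmony at that moment is B major triad (B, D#, F#); A5 is not a chord tone.
It is held over (the same pitch as the preceding A5) and left by step up to B5.
Held over from the previous chord and resolving up by step — a retardation.

A5 is a retardation.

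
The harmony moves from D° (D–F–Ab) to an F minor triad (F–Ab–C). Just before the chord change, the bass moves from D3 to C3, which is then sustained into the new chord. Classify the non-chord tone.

C3 is an anticipation.

The harmony at that moment is D diminished triad (D, F, Ab); C3 is not a chord tone.
It is approached by step down from D3 and then sustained as the same pitch into the next harmony.
Arriving early and becoming a chord tone when the harmony changes — an anticipation.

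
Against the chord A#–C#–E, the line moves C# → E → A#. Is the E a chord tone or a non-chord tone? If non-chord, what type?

Chord tone (the fifth of A# diminished triad).

A# diminished triad contains A#, C#, E; E is the fifth, so it is a chord tone.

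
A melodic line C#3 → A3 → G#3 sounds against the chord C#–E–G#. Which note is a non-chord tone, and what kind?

The harmony at that moment is C# minor triad (C#, E, G#); A3 is not a chord tone.
It is approached by leap up from C#3 and left by step down to G#3.
Leap in, step out — an appoggiatura.

A3 is an appoggiatura.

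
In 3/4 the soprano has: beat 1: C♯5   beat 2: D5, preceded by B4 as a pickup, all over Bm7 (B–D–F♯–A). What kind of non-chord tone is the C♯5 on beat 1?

Passing tone.

The harmony at that moment is B minor seventh chord (B, D, F♯, A); C♯5 is not a chord tone.
It is approached by step up from B4 and left by step up to D5.
Step in, step out in the same direction — a passing tone.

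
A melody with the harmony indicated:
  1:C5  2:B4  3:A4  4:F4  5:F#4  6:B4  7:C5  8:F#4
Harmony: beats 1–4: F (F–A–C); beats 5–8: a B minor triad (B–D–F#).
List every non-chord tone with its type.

The harmony at that moment is F major triad (F, A, C); B4 is not a chord tone.
It is approached by step down from C5 and left by step down to A4.
Step in, step out in the same direction — a passing tone.
The harmony at that moment is B minor triad (B, D, F#); C5 is not a chord tone.
It is approached by step up from B4 and left by leap down to F#4.
Step in, leap out — an escape tone.

B4 (beat 2) — passing tone; C5 (beat 7) — escape tone.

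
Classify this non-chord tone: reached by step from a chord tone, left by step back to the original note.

Approach: by step. Departure: by step in the opposite direction, back to the starting pitch.
Stepwise on both sides but reversing to return to the same chord tone — a neighbor tone. (Had it continued onward in the same direction it would be a passing tone instead.)

Neighbor tone.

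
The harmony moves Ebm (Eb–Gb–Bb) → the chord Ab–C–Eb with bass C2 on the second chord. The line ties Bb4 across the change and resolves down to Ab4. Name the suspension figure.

7–6 suspension.

At the second chord the bass is C2. The suspended Bb4 lies a seventh above the bass; after resolving down by step to Ab4, the interval above the bass becomes a sixth.
Suspension figures are named by those two intervals: 7–6.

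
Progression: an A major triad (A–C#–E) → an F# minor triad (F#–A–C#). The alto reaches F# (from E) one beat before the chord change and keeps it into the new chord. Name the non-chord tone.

The harmony at that moment is A major triad (A, C#, E); F# is not a chord tone.
It is approached by step up from E and then sustained as the same pitch into the next harmony.
Arriving early and becoming a chord tone when the harmony changes — an anticipation.

F# is an anticipation.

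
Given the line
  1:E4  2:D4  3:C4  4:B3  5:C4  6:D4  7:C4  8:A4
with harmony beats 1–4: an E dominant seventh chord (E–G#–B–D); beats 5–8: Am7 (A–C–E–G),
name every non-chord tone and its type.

C4 (beat 3) — passing tone; D4 (beat 6) — neighbor tone.

The harmony at that moment is E dominant seventh chord (E, G#, B, D); C4 is not a chord tone.
It is approached by step down from D4 and left by step down to B3.
Step in, step out in the same direction — a passing tone.
The harmony at that moment is A minor seventh chord (A, C, E, G); D4 is not a chord tone.
It is approached by step up from C4 and left by step down to C4.
Step away and step back to the same note — a neighbor tone (upper neighbor).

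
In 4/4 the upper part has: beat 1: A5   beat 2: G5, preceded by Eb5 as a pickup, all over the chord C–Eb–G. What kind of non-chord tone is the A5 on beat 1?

Appoggiatura.

The harmony at that moment is C minor triad (C, Eb, G); A5 is not a chord tone.
It is approached by leap up from Eb5 and left by step down to G5.
Leap in, step out, metrically accented — an appoggiatura.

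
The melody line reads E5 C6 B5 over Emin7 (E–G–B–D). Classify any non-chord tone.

C6 is an appoggiatura.

The harmony at that moment is E minor seventh chord (E, G, B, D); C6 is not a chord tone.
It is approached by leap up from E5 and left by step down to B5.
Leap in, step out — an appoggiatura.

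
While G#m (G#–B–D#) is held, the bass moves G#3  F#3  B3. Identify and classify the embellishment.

The harmony at that moment is G# minor triad (G#, B, D#); F#3 is not a chord tone.
It is approached by step down from G#3 and left by leap up to B3.
Step in, leap out — an escape tone.

F#3 is an escape tone.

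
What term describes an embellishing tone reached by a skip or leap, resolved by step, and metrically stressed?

Approach: by leap. Departure: by step. Metric position: strong.
Leap in, step out, in a metrically strong position — an appoggiatura. (It is the mirror image of the escape tone, which steps in and leaps out from a weak position.)

Appoggiatura.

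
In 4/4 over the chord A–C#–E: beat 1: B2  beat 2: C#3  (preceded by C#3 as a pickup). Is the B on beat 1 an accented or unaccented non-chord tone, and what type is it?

Accented neighbor tone.

The harmony at that moment is A major triad (A, C#, E); B2 is not a chord tone.
It is approached by step down from C#3 and left by step up to C#3.
Step away and step back to the same note — a neighbor tone (lower neighbor).
It falls on the downbeat, so it is accented.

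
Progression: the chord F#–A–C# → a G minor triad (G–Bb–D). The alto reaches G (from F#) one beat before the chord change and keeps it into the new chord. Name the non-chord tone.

G is an anticipation.

The harmony at that moment is F# minor triad (F#, A, C#); G is not a chord tone.
It is approached by step up from F# and then sustained as the same pitch into the next harmony.
Arriving early and becoming a chord tone when the harmony changes — an anticipation.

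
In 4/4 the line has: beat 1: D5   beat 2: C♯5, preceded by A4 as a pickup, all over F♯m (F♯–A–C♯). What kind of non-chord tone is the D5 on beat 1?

The harmony at that moment is F♯ minor triad (F♯, A, C♯); D5 is not a chord tone.
It is approached by leap up from A4 and left by step down to C♯5.
Leap in, step out, metrically accented — an appoggiatura.

Appoggiatura.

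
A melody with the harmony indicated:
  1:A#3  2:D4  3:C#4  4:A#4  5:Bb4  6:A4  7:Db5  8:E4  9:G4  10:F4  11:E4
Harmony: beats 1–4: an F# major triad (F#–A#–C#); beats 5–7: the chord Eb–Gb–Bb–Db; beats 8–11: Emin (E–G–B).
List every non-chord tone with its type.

D4 (beat 2) — appoggiatura; A4 (beat 6) — escape tone; F4 (beat 10) — passing tone.

The harmony at that moment is F# major triad (F#, A#, C#); D4 is not a chord tone.
It is approached by leap up from A#3 and left by step down to C#4.
Leap in, step out — an appoggiatura.
The harmony at that moment is Eb minor seventh chord (Eb, Gb, Bb, Db); A4 is not a chord tone.
It is approached by step down from Bb4 and left by leap up to Db5.
Step in, leap out — an escape tone.
The harmony at that moment is E minor triad (E, G, B); F4 is not a chord tone.
It is approached by step down from G4 and left by step down to E4.
Step in, step out in the same direction — a passing tone.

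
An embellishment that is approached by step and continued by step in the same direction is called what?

Approach: by step. Departure: by step, continuing in the same direction.
Stepwise on both sides with no change of direction means the note fills in the space between two different chord tones — a passing tone. (Had it turned back to its starting note it would be a neighbor tone instead.)

Passing tone.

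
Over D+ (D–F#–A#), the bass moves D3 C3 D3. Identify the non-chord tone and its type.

C3 is a neighbor tone.

The harmony at that moment is D augmented triad (D, F#, A#); C3 is not a chord tone.
It is approached by step down from D3 and left by step up to D3.
Step away and step back to the same note — a neighbor tone (lower neighbor).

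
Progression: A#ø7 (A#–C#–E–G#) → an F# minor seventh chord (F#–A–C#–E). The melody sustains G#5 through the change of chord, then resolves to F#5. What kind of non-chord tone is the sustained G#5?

G#5 is a suspension.

The harmony at that moment is F# minor seventh chord (F#, A, C#, E); G#5 is not a chord tone.
It is held over (the same pitch as the preceding G#5) and left by step down to F#5.
Held over from the previous chord and resolving down by step — a suspension.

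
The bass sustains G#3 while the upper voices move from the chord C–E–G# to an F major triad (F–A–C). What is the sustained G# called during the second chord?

Pedal tone (pedal point).

The harmony at that moment is F major triad (F, A, C); G#3 is not a chord tone.
It is held over (the same pitch as the preceding G#3) and then sustained as the same pitch into the next harmony.
Sustained through a change of harmony — a pedal tone.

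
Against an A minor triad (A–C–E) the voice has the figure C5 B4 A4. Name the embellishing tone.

B4 is a passing tone.

The harmony at that moment is A minor triad (A, C, E); B4 is not a chord tone.
It is approached by step down from C5 and left by step down to A4.
Step in, step out in the same direction — a passing tone.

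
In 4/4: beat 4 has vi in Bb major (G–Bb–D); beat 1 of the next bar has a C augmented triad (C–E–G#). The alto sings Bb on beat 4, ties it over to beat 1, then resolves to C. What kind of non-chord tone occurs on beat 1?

The harmony at that moment is C augmented triad (C, E, G#); Bb is not a chord tone.
It is held over (the same pitch as the preceding Bb) and left by step up to C.
Held over from the previous chord and resolving up by step — a retardation.

Retardation.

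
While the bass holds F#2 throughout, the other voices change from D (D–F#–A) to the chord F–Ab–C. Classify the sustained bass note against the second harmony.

The harmony at that moment is F minor triad (F, Ab, C); F#2 is not a chord tone.
It is held over (the same pitch as the preceding F#2) and then sustained as the same pitch into the next harmony.
Sustained through a change of harmony — a pedal tone.

Pedal tone (pedal point).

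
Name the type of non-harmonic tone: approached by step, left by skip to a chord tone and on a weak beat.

Escape tone.

Approach: by step. Departure: by leap. Metric position: weak.
Step in, leap out, from a weak position — an escape tone (échappée). (It is the mirror image of the appoggiatura, which leaps in and steps out on a strong beat.)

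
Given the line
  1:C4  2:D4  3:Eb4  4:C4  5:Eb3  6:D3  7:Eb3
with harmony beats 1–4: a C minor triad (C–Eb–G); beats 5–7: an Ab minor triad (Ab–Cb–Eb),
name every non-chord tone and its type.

D4 (beat 2) — passing tone; D3 (beat 6) — neighbor tone.

The harmony at that moment is C minor triad (C, Eb, G); D4 is not a chord tone.
It is approached by step up from C4 and left by step up to Eb4.
Step in, step out in the same direction — a passing tone.
The harmony at that moment is Ab minor triad (Ab, Cb, Eb); D3 is not a chord tone.
It is approached by step down from Eb3 and left by step up to Eb3.
Step away and step back to the same note — a neighbor tone (lower neighbor).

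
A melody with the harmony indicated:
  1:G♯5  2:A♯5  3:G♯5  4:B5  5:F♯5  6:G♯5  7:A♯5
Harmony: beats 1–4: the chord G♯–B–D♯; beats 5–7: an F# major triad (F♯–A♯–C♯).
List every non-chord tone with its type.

A♯5 (beat 2) — neighbor tone; G♯5 (beat 6) — passing tone.

The harmony at that moment is G♯ minor triad (G♯, B, D♯); A♯5 is not a chord tone.
It is approached by step up from G♯5 and left by step down to G♯5.
Step away and step back to the same note — a neighbor tone (upper neighbor).
The harmony at that moment is F♯ major triad (F♯, A♯, C♯); G♯5 is not a chord tone.
It is approached by step up from F♯5 and left by step up to A♯5.
Step in, step out in the same direction — a passing tone.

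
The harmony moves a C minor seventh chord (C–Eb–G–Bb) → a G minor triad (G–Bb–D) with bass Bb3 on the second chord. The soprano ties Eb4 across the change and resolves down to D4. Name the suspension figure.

4–3 suspension.

At the second chord the bass is Bb3. The suspended Eb4 lies a fourth above the bass; after resolving down by step to D4, the interval above the bass becomes a third.
Suspension figures are named by those two intervals: 4–3.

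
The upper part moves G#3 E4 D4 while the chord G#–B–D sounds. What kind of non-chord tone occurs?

The harmony at that moment is G# diminished triad (G#, B, D); E4 is not a chord tone.
It is approached by leap up from G#3 and left by step down to D4.
Leap in, step out — an appoggiatura.

E4 is an appoggiatura.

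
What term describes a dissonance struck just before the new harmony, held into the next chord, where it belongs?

Approach: ahead of the chord change (typically by step), so it is dissonant against the current harmony. Departure: none — the same pitch is restated or held and is a chord tone of the new harmony.
Dissonant first, consonant once the harmony catches up: the note simply arrives early — an anticipation. (The reverse timing, consonant first and dissonant after the change, would be a suspension or retardation.)

Anticipation.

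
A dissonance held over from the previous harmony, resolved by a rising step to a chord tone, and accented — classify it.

Approach: by preparation — the pitch is first a chord tone, then held (tied or repeated) while the harmony changes under it. Departure: up by step. Metric position: strong.
A prepared dissonance that resolves upward by step — a retardation. (The same figure resolving downward would be a suspension.)

Retardation.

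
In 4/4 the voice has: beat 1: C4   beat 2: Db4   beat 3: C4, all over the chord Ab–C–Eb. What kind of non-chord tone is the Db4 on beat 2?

Upper neighbor tone.

The harmony at that moment is Ab major triad (Ab, C, Eb); Db4 is not a chord tone.
It is approached by step up from C4 and left by step down to C4.
Step away and step back to the same note — a neighbor tone (upper neighbor).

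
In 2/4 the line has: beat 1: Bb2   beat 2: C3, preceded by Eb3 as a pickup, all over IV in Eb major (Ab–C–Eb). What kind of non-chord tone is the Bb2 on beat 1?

Appoggiatura.

The harmony at that moment is Ab major triad (Ab, C, Eb); Bb2 is not a chord tone.
It is approached by leap down from Eb3 and left by step up to C3.
Leap in, step out, metrically accented — an appoggiatura.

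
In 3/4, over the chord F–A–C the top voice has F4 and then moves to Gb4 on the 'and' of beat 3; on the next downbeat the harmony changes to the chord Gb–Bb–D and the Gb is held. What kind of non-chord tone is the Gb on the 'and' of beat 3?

Anticipation.

The harmony at that moment is F major triad (F, A, C); Gb4 is not a chord tone.
It is approached by step up from F4 and then sustained as the same pitch into the next harmony.
Arriving early and becoming a chord tone when the harmony changes — an anticipation.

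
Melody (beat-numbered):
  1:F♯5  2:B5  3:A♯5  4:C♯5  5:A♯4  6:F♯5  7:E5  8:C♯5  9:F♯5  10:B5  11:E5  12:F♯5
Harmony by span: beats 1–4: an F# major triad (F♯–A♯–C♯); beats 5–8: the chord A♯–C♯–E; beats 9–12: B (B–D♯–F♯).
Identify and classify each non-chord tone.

The harmony at that moment is F♯ major triad (F♯, A♯, C♯); B5 is not a chord tone.
It is approached by leap up from F♯5 and left by step down to A♯5.
Leap in, step out — an appoggiatura.
The harmony at that moment is A♯ diminished triad (A♯, C♯, E); F♯5 is not a chord tone.
It is approached by leap up from A♯4 and left by step down to E5.
Leap in, step out — an appoggiatura.
The harmony at that moment is B major triad (B, D♯, F♯); E5 is not a chord tone.
It is approached by leap down from B5 and left by step up to F♯5.
Leap in, step out — an appoggiatura.

B5 (beat 2) — appoggiatura; F♯5 (beat 6) — appoggiatura; E5 (beat 11) — appoggiatura.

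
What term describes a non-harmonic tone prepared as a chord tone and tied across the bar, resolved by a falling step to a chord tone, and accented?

Approach: by preparation — the pitch is first a chord tone, then held (tied or repeated) while the harmony changes under it. Departure: down by step. Metric position: strong.
A prepared dissonance that resolves downward by step — a suspension. (The same figure resolving upward would be a retardation.)

Suspension.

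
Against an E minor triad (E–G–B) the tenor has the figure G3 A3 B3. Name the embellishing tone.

A3 is a passing tone.

The harmony at that moment is E minor triad (E, G, B); A3 is not a chord tone.
It is approached by step up from G3 and left by step up to B3.
Step in, step out in the same direction — a passing tone.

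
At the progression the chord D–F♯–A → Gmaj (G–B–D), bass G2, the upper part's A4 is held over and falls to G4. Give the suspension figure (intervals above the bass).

9–8 suspension.

At the second chord the bass is G2. The suspended A4 lies a ninth above the bass; after resolving down by step to G4, the interval above the bass becomes an octave.
Suspension figures are named by those two intervals: 9–8.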